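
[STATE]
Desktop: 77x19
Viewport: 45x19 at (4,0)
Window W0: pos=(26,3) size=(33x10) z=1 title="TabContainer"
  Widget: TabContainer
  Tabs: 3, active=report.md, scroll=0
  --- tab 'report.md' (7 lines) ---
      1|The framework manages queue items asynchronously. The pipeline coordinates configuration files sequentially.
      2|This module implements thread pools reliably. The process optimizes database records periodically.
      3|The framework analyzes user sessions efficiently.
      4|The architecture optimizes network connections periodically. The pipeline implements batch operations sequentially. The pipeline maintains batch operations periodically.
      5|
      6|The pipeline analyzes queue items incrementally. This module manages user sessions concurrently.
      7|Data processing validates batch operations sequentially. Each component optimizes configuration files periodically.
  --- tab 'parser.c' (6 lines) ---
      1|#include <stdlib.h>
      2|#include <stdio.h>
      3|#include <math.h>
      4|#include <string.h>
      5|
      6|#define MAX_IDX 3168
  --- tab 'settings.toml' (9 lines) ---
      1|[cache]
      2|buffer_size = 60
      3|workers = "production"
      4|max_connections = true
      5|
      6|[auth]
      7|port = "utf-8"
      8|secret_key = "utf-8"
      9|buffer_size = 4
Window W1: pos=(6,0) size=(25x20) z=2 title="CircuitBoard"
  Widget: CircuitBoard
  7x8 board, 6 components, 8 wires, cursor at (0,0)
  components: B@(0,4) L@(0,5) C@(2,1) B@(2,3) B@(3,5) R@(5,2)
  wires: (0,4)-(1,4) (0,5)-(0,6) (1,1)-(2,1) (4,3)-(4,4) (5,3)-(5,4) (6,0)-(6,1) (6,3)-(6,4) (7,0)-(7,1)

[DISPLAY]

  ┏━━━━━━━━━━━━━━━━━━━━━━━┓                  
  ┃ CircuitBoard          ┃                  
  ┠───────────────────────┨                  
  ┃   0 1 2 3 4 5 6       ┃━━━━━━━━━━━━━━━━━━
  ┃0  [.]              B  ┃Container         
  ┃                    │  ┃──────────────────
  ┃1       ·           ·  ┃ort.md]│ parser.c 
  ┃        │              ┃──────────────────
  ┃2       C       B      ┃framework manages 
  ┃                       ┃ module implements
  ┃3                      ┃framework analyzes
  ┃                       ┃architecture optim
  ┃4               · ─ ·  ┃━━━━━━━━━━━━━━━━━━
  ┃                       ┃                  
  ┃5           R   · ─ ·  ┃                  
  ┃                       ┃                  
  ┃6   · ─ ·       · ─ ·  ┃                  
  ┃                       ┃                  
  ┃7   · ─ ·              ┃                  


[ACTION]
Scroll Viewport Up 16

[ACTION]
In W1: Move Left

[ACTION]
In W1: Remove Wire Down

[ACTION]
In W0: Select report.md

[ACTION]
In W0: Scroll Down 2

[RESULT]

  ┏━━━━━━━━━━━━━━━━━━━━━━━┓                  
  ┃ CircuitBoard          ┃                  
  ┠───────────────────────┨                  
  ┃   0 1 2 3 4 5 6       ┃━━━━━━━━━━━━━━━━━━
  ┃0  [.]              B  ┃Container         
  ┃                    │  ┃──────────────────
  ┃1       ·           ·  ┃ort.md]│ parser.c 
  ┃        │              ┃──────────────────
  ┃2       C       B      ┃framework analyzes
  ┃                       ┃architecture optim
  ┃3                      ┃                  
  ┃                       ┃pipeline analyzes 
  ┃4               · ─ ·  ┃━━━━━━━━━━━━━━━━━━
  ┃                       ┃                  
  ┃5           R   · ─ ·  ┃                  
  ┃                       ┃                  
  ┃6   · ─ ·       · ─ ·  ┃                  
  ┃                       ┃                  
  ┃7   · ─ ·              ┃                  


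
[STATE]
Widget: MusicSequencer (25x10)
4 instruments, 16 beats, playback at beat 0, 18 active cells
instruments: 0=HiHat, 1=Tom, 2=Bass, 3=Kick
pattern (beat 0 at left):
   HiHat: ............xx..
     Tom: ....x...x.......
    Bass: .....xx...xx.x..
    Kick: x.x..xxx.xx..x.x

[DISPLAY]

      ▼123456789012345   
 HiHat············██··   
   Tom····█···█·······   
  Bass·····██···██·█··   
  Kick█·█··███·██··█·█   
                         
                         
                         
                         
                         


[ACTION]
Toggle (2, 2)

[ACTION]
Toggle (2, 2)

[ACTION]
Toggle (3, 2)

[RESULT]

      ▼123456789012345   
 HiHat············██··   
   Tom····█···█·······   
  Bass·····██···██·█··   
  Kick█····███·██··█·█   
                         
                         
                         
                         
                         


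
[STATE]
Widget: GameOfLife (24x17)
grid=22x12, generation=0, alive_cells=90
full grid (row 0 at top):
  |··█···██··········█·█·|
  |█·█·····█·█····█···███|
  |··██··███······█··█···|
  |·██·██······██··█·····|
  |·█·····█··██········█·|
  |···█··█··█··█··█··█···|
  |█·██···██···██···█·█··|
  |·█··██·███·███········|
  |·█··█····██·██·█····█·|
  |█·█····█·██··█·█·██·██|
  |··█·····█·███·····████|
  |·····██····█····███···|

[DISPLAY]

Gen: 0                  
··█···██··········█·█·  
█·█·····█·█····█···███  
··██··███······█··█···  
·██·██······██··█·····  
·█·····█··██········█·  
···█··█··█··█··█··█···  
█·██···██···██···█·█··  
·█··██·███·███········  
·█··█····██·██·█····█·  
█·█····█·██··█·█·██·██  
··█·····█·███·····████  
·····██····█····███···  
                        
                        
                        
                        


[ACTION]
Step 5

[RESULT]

Gen: 5                  
······················  
··········█·█·········  
·███·····█···█·██·····  
··██····███··█·█······  
█·█·····█····█·██·····  
██······██·█···█······  
·········█·····█······  
·········█·█·█████····  
·········█·█···█·█····  
·······█·██·██········  
·······██·██·█···█····  
·············█·█······  
                        
                        
                        
                        


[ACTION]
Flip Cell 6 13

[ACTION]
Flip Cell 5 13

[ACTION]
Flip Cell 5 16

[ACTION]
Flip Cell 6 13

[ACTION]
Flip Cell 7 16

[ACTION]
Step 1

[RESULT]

Gen: 6                  
······················  
··█···················  
·█·█····█··███·██·····  
········█·█·██········  
█·██···█·····█········  
██······███·█·········  
·········█···█········  
········██··█··█······  
·········█·█···█······  
·······█·····██·█·····  
·······██·██·█········  
············█·█·······  
                        
                        
                        
                        


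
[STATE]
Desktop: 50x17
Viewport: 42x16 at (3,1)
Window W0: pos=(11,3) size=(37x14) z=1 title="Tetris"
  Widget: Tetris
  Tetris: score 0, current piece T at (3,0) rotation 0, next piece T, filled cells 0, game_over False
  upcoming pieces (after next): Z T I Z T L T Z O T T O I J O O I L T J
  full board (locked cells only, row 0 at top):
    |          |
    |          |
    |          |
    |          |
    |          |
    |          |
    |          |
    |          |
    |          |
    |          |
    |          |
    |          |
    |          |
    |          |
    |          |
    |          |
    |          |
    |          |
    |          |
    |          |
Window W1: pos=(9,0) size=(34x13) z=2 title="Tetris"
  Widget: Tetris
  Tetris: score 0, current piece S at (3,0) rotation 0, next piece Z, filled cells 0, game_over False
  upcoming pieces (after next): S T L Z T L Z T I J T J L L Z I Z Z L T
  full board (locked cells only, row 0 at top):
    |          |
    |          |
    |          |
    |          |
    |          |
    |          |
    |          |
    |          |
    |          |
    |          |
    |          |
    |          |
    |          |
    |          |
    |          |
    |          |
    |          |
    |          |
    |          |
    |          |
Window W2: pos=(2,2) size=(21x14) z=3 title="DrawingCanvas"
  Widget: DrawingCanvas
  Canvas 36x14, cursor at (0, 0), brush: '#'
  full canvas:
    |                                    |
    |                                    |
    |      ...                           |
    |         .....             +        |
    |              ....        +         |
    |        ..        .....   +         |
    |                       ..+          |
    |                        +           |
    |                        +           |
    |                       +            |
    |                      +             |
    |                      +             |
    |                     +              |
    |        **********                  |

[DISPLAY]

      ┃ Tetris                         ┃  
━━━━━━━━━━━━━━━━━━━┓───────────────────┨  
 DrawingCanvas     ┃xt:                ┃━━
───────────────────┨                   ┃  
+                  ┃▓                  ┃──
                   ┃                   ┃  
      ...          ┃                   ┃  
         .....     ┃                   ┃  
              .... ┃ore:               ┃  
        ..        .┃                   ┃  
                   ┃                   ┃  
                   ┃━━━━━━━━━━━━━━━━━━━┛  
                   ┃0                     
                   ┃                      
━━━━━━━━━━━━━━━━━━━┛                      
        ┗━━━━━━━━━━━━━━━━━━━━━━━━━━━━━━━━━


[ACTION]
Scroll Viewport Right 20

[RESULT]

 ┃ Tetris                         ┃       
━━━━━━━━━━━━━━┓───────────────────┨       
ingCanvas     ┃xt:                ┃━━━━┓  
──────────────┨                   ┃    ┃  
              ┃▓                  ┃────┨  
              ┃                   ┃    ┃  
 ...          ┃                   ┃    ┃  
    .....     ┃                   ┃    ┃  
         .... ┃ore:               ┃    ┃  
   ..        .┃                   ┃    ┃  
              ┃                   ┃    ┃  
              ┃━━━━━━━━━━━━━━━━━━━┛    ┃  
              ┃0                       ┃  
              ┃                        ┃  
━━━━━━━━━━━━━━┛                        ┃  
   ┗━━━━━━━━━━━━━━━━━━━━━━━━━━━━━━━━━━━┛  


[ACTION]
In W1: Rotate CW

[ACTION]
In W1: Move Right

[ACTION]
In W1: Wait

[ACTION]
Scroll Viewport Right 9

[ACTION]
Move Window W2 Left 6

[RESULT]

 ┃ Tetris                         ┃       
━━━━━━━━━━━━┓─────────────────────┨       
gCanvas     ┃Next:                ┃━━━━┓  
────────────┨▓▓                   ┃    ┃  
            ┃ ▓▓                  ┃────┨  
            ┃                     ┃    ┃  
..          ┃                     ┃    ┃  
  .....     ┃                     ┃    ┃  
       .... ┃Score:               ┃    ┃  
 ..        .┃0                    ┃    ┃  
            ┃                     ┃    ┃  
            ┃━━━━━━━━━━━━━━━━━━━━━┛    ┃  
            ┃ │0                       ┃  
            ┃ │                        ┃  
━━━━━━━━━━━━┛ │                        ┃  
   ┗━━━━━━━━━━━━━━━━━━━━━━━━━━━━━━━━━━━┛  


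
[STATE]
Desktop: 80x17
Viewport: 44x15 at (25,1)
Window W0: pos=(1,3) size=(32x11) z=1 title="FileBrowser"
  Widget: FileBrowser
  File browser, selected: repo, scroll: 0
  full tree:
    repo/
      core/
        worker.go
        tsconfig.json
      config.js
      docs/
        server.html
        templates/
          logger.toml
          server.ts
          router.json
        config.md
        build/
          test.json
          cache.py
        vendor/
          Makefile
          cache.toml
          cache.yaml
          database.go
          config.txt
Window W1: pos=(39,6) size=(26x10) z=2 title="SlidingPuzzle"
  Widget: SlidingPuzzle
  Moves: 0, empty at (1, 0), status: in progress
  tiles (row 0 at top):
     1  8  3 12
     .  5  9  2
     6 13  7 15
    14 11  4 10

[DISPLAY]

                                            
                                            
━━━━━━━┓                                    
       ┃                                    
───────┨                                    
       ┃      ┏━━━━━━━━━━━━━━━━━━━━━━━━┓    
       ┃      ┃ SlidingPuzzle          ┃    
       ┃      ┠────────────────────────┨    
       ┃      ┃┌────┬────┬────┬────┐   ┃    
       ┃      ┃│  1 │  8 │  3 │ 12 │   ┃    
       ┃      ┃├────┼────┼────┼────┤   ┃    
       ┃      ┃│    │  5 │  9 │  2 │   ┃    
━━━━━━━┛      ┃├────┼────┼────┼────┤   ┃    
              ┃│  6 │ 13 │  7 │ 15 │   ┃    
              ┗━━━━━━━━━━━━━━━━━━━━━━━━┛    


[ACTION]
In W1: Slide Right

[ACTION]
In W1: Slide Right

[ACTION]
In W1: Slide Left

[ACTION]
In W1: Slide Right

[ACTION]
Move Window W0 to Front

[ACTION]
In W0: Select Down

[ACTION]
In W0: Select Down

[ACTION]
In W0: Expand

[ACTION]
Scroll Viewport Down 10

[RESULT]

                                            
━━━━━━━┓                                    
       ┃                                    
───────┨                                    
       ┃      ┏━━━━━━━━━━━━━━━━━━━━━━━━┓    
       ┃      ┃ SlidingPuzzle          ┃    
       ┃      ┠────────────────────────┨    
       ┃      ┃┌────┬────┬────┬────┐   ┃    
       ┃      ┃│  1 │  8 │  3 │ 12 │   ┃    
       ┃      ┃├────┼────┼────┼────┤   ┃    
       ┃      ┃│    │  5 │  9 │  2 │   ┃    
━━━━━━━┛      ┃├────┼────┼────┼────┤   ┃    
              ┃│  6 │ 13 │  7 │ 15 │   ┃    
              ┗━━━━━━━━━━━━━━━━━━━━━━━━┛    
                                            


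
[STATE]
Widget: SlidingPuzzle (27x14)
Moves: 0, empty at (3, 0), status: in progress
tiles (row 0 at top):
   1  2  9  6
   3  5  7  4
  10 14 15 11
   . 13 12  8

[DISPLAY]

┌────┬────┬────┬────┐      
│  1 │  2 │  9 │  6 │      
├────┼────┼────┼────┤      
│  3 │  5 │  7 │  4 │      
├────┼────┼────┼────┤      
│ 10 │ 14 │ 15 │ 11 │      
├────┼────┼────┼────┤      
│    │ 13 │ 12 │  8 │      
└────┴────┴────┴────┘      
Moves: 0                   
                           
                           
                           
                           


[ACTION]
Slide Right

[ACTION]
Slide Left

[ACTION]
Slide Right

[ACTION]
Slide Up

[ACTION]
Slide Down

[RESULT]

┌────┬────┬────┬────┐      
│  1 │  2 │  9 │  6 │      
├────┼────┼────┼────┤      
│  3 │  5 │  7 │  4 │      
├────┼────┼────┼────┤      
│    │ 14 │ 15 │ 11 │      
├────┼────┼────┼────┤      
│ 10 │ 13 │ 12 │  8 │      
└────┴────┴────┴────┘      
Moves: 3                   
                           
                           
                           
                           


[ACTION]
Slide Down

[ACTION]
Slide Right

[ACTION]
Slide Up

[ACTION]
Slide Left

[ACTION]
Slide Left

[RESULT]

┌────┬────┬────┬────┐      
│  1 │  2 │  9 │  6 │      
├────┼────┼────┼────┤      
│  3 │  5 │  7 │  4 │      
├────┼────┼────┼────┤      
│ 14 │ 15 │    │ 11 │      
├────┼────┼────┼────┤      
│ 10 │ 13 │ 12 │  8 │      
└────┴────┴────┴────┘      
Moves: 7                   
                           
                           
                           
                           


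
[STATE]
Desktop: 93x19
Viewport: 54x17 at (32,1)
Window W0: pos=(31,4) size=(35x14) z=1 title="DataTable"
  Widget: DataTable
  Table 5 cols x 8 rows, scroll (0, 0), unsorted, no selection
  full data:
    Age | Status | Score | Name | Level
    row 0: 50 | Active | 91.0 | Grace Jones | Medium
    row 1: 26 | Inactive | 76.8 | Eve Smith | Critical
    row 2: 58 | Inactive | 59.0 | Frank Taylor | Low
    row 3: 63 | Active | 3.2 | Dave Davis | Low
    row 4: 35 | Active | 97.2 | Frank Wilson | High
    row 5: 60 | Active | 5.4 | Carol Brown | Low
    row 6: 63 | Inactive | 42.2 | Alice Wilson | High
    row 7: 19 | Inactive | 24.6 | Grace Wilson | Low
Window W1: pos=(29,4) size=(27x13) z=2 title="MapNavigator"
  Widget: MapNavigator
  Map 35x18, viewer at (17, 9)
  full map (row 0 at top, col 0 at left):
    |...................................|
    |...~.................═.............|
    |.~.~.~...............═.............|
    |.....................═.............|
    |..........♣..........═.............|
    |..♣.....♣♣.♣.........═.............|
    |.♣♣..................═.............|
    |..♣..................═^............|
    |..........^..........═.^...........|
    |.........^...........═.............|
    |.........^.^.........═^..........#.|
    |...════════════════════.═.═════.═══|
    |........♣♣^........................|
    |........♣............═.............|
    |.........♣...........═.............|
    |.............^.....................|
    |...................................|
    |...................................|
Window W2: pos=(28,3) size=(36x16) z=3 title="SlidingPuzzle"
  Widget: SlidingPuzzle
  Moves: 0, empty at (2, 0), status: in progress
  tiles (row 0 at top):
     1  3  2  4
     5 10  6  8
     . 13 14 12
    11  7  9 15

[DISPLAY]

                                                      
                                                      
━━━━━━━━━━━━━━━━━━━━━━━━━━━━━━━┓                      
idingPuzzle                    ┃━┓                    
───────────────────────────────┨ ┃                    
──┬────┬────┬────┐             ┃─┨                    
1 │  3 │  2 │  4 │             ┃L┃                    
──┼────┼────┼────┤             ┃─┃                    
5 │ 10 │  6 │  8 │             ┃M┃                    
──┼────┼────┼────┤             ┃C┃                    
  │ 13 │ 14 │ 12 │             ┃L┃                    
──┼────┼────┼────┤             ┃L┃                    
1 │  7 │  9 │ 15 │             ┃H┃                    
──┴────┴────┴────┘             ┃L┃                    
es: 0                          ┃H┃                    
                               ┃L┃                    
                               ┃━┛                    


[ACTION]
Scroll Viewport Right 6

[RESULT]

                                                      
                                                      
━━━━━━━━━━━━━━━━━━━━━━━━━┓                            
uzzle                    ┃━┓                          
─────────────────────────┨ ┃                          
─┬────┬────┐             ┃─┨                          
 │  2 │  4 │             ┃L┃                          
─┼────┼────┤             ┃─┃                          
 │  6 │  8 │             ┃M┃                          
─┼────┼────┤             ┃C┃                          
 │ 14 │ 12 │             ┃L┃                          
─┼────┼────┤             ┃L┃                          
 │  9 │ 15 │             ┃H┃                          
─┴────┴────┘             ┃L┃                          
                         ┃H┃                          
                         ┃L┃                          
                         ┃━┛                          


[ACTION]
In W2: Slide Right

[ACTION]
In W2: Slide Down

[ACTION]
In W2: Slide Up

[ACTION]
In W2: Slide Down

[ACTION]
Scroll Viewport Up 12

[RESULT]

                                                      
                                                      
                                                      
━━━━━━━━━━━━━━━━━━━━━━━━━┓                            
uzzle                    ┃━┓                          
─────────────────────────┨ ┃                          
─┬────┬────┐             ┃─┨                          
 │  2 │  4 │             ┃L┃                          
─┼────┼────┤             ┃─┃                          
 │  6 │  8 │             ┃M┃                          
─┼────┼────┤             ┃C┃                          
 │ 14 │ 12 │             ┃L┃                          
─┼────┼────┤             ┃L┃                          
 │  9 │ 15 │             ┃H┃                          
─┴────┴────┘             ┃L┃                          
                         ┃H┃                          
                         ┃L┃                          


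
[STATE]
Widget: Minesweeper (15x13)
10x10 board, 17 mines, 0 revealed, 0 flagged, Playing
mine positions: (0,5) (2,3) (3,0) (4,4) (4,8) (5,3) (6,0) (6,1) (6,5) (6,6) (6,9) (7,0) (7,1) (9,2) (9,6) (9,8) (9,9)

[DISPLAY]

■■■■■■■■■■     
■■■■■■■■■■     
■■■■■■■■■■     
■■■■■■■■■■     
■■■■■■■■■■     
■■■■■■■■■■     
■■■■■■■■■■     
■■■■■■■■■■     
■■■■■■■■■■     
■■■■■■■■■■     
               
               
               


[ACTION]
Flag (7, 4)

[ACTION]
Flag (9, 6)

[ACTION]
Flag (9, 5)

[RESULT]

■■■■■■■■■■     
■■■■■■■■■■     
■■■■■■■■■■     
■■■■■■■■■■     
■■■■■■■■■■     
■■■■■■■■■■     
■■■■■■■■■■     
■■■■⚑■■■■■     
■■■■■■■■■■     
■■■■■⚑⚑■■■     
               
               
               


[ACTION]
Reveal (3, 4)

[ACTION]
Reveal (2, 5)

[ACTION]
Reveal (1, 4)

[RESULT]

■■■■■■1        
■■■■211        
■■■■1          
■■■■21 111     
■■■■■1 1■■     
■■■■■322■■     
■■■■■■■■■■     
■■■■⚑■■■■■     
■■■■■■■■■■     
■■■■■⚑⚑■■■     
               
               
               


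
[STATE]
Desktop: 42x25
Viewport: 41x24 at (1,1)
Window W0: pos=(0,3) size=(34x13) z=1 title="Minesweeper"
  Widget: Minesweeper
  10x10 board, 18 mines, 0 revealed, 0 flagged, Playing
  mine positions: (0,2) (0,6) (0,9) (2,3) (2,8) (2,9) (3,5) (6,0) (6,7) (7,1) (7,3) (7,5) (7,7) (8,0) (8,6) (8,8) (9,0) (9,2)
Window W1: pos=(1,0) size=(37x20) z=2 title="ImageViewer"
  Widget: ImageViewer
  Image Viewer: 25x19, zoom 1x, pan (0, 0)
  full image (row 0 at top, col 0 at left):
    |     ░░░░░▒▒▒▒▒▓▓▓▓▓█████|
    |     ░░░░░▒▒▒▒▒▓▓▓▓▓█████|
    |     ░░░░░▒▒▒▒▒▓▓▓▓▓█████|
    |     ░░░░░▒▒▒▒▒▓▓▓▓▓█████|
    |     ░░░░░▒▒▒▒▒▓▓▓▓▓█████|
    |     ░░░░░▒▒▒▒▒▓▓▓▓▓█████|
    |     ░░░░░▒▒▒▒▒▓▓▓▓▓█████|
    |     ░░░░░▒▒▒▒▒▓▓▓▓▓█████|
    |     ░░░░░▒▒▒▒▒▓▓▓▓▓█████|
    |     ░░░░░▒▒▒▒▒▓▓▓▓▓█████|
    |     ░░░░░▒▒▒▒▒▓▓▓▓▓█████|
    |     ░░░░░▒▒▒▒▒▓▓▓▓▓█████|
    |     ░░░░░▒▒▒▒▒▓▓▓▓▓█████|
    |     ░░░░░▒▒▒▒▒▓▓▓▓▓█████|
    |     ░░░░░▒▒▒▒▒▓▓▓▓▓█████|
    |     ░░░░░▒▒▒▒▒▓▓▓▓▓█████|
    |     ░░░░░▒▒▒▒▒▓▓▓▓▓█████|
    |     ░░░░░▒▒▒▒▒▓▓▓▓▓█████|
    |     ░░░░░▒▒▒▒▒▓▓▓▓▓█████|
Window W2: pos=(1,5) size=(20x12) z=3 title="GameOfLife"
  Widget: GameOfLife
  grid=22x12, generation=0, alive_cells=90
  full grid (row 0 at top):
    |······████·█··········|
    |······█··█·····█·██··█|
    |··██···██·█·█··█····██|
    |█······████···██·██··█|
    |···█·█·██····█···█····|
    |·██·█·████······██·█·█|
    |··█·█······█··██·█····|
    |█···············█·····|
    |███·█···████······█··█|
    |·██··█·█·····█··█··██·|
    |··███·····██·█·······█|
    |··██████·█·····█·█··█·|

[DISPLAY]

┃ ImageViewer                       ┃    
┠───────────────────────────────────┨    
┃     ░░░░░▒▒▒▒▒▓▓▓▓▓█████          ┃    
┃     ░░░░░▒▒▒▒▒▓▓▓▓▓█████          ┃    
┏━━━━━━━━━━━━━━━━━━┓▓█████          ┃    
┃ GameOfLife       ┃▓█████          ┃    
┠──────────────────┨▓█████          ┃    
┃Gen: 0            ┃▓█████          ┃    
┃██···██·█·█··█····┃▓█████          ┃    
┃·····████···██·██·┃▓█████          ┃    
┃·█·█·██····█···█··┃▓█████          ┃    
┃█·█·████······██·█┃▓█████          ┃    
┃█·█······█··██·█··┃▓█████          ┃    
┃··············█···┃▓█████          ┃    
┃█·█···████······█·┃▓█████          ┃    
┗━━━━━━━━━━━━━━━━━━┛▓█████          ┃    
┃     ░░░░░▒▒▒▒▒▓▓▓▓▓█████          ┃    
┃     ░░░░░▒▒▒▒▒▓▓▓▓▓█████          ┃    
┗━━━━━━━━━━━━━━━━━━━━━━━━━━━━━━━━━━━┛    
                                         
                                         
                                         
                                         
                                         


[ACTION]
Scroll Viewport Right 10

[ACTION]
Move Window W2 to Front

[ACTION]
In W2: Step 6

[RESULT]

┃ ImageViewer                       ┃    
┠───────────────────────────────────┨    
┃     ░░░░░▒▒▒▒▒▓▓▓▓▓█████          ┃    
┃     ░░░░░▒▒▒▒▒▓▓▓▓▓█████          ┃    
┏━━━━━━━━━━━━━━━━━━┓▓█████          ┃    
┃ GameOfLife       ┃▓█████          ┃    
┠──────────────────┨▓█████          ┃    
┃Gen: 6            ┃▓█████          ┃    
┃····██████····███·┃▓█████          ┃    
┃·······██·█···██··┃▓█████          ┃    
┃···██·····█····██·┃▓█████          ┃    
┃·······██·██····██┃▓█████          ┃    
┃··················┃▓█████          ┃    
┃██················┃▓█████          ┃    
┃··█············██·┃▓█████          ┃    
┗━━━━━━━━━━━━━━━━━━┛▓█████          ┃    
┃     ░░░░░▒▒▒▒▒▓▓▓▓▓█████          ┃    
┃     ░░░░░▒▒▒▒▒▓▓▓▓▓█████          ┃    
┗━━━━━━━━━━━━━━━━━━━━━━━━━━━━━━━━━━━┛    
                                         
                                         
                                         
                                         
                                         


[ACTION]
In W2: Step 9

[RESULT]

┃ ImageViewer                       ┃    
┠───────────────────────────────────┨    
┃     ░░░░░▒▒▒▒▒▓▓▓▓▓█████          ┃    
┃     ░░░░░▒▒▒▒▒▓▓▓▓▓█████          ┃    
┏━━━━━━━━━━━━━━━━━━┓▓█████          ┃    
┃ GameOfLife       ┃▓█████          ┃    
┠──────────────────┨▓█████          ┃    
┃Gen: 15           ┃▓█████          ┃    
┃··········█·█·····┃▓█████          ┃    
┃·······█····█·····┃▓█████          ┃    
┃·······█····█····█┃▓█████          ┃    
┃·······█····█···█·┃▓█████          ┃    
┃·········█·····█··┃▓█████          ┃    
┃······█··█··█···██┃▓█████          ┃    
┃······█····█······┃▓█████          ┃    
┗━━━━━━━━━━━━━━━━━━┛▓█████          ┃    
┃     ░░░░░▒▒▒▒▒▓▓▓▓▓█████          ┃    
┃     ░░░░░▒▒▒▒▒▓▓▓▓▓█████          ┃    
┗━━━━━━━━━━━━━━━━━━━━━━━━━━━━━━━━━━━┛    
                                         
                                         
                                         
                                         
                                         


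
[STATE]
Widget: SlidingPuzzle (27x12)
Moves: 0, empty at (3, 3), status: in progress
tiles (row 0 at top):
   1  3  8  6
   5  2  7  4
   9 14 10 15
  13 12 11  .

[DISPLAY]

┌────┬────┬────┬────┐      
│  1 │  3 │  8 │  6 │      
├────┼────┼────┼────┤      
│  5 │  2 │  7 │  4 │      
├────┼────┼────┼────┤      
│  9 │ 14 │ 10 │ 15 │      
├────┼────┼────┼────┤      
│ 13 │ 12 │ 11 │    │      
└────┴────┴────┴────┘      
Moves: 0                   
                           
                           


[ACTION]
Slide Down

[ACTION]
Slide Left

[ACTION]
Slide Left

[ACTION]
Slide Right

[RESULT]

┌────┬────┬────┬────┐      
│  1 │  3 │  8 │  6 │      
├────┼────┼────┼────┤      
│  5 │  2 │  7 │  4 │      
├────┼────┼────┼────┤      
│  9 │ 14 │    │ 10 │      
├────┼────┼────┼────┤      
│ 13 │ 12 │ 11 │ 15 │      
└────┴────┴────┴────┘      
Moves: 2                   
                           
                           


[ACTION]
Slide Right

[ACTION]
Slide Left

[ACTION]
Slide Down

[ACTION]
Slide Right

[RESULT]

┌────┬────┬────┬────┐      
│  1 │  3 │  8 │  6 │      
├────┼────┼────┼────┤      
│  5 │    │  2 │  4 │      
├────┼────┼────┼────┤      
│  9 │ 14 │  7 │ 10 │      
├────┼────┼────┼────┤      
│ 13 │ 12 │ 11 │ 15 │      
└────┴────┴────┴────┘      
Moves: 6                   
                           
                           


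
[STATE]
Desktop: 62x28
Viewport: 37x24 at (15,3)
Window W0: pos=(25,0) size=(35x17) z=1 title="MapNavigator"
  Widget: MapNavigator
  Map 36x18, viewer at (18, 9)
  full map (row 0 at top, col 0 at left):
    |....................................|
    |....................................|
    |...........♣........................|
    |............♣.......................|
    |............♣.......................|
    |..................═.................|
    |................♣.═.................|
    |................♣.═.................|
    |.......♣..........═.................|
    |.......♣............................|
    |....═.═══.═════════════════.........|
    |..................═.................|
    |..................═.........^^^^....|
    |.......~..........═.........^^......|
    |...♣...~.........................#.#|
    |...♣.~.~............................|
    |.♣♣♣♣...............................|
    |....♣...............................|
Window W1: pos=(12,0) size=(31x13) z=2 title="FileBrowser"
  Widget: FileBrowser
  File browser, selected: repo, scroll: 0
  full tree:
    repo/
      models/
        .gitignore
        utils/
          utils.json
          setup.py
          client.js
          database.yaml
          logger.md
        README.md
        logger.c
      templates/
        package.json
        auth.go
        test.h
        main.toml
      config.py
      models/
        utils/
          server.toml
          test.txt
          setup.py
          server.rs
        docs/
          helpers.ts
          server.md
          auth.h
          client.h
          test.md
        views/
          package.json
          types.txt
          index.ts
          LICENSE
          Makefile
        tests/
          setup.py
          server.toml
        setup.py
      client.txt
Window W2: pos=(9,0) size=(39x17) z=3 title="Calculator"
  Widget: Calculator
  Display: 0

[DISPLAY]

                               0┃....
───┬───┬───┐                    ┃....
 8 │ 9 │ ÷ │                    ┃....
───┼───┼───┤                    ┃....
 5 │ 6 │ × │                    ┃....
───┼───┼───┤                    ┃....
 2 │ 3 │ - │                    ┃....
───┼───┼───┤                    ┃═══.
 . │ = │ + │                    ┃....
───┼───┼───┤                    ┃....
 MC│ MR│ M+│                    ┃....
───┴───┴───┘                    ┃....
                                ┃....
━━━━━━━━━━━━━━━━━━━━━━━━━━━━━━━━┛━━━━
                                     
                                     
                                     
                                     
                                     
                                     
                                     
                                     
                                     
                                     


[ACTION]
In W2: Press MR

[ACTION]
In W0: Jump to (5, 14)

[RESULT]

                               0┃....
───┬───┬───┐                    ┃....
 8 │ 9 │ ÷ │                    ┃════
───┼───┼───┤                    ┃....
 5 │ 6 │ × │                    ┃....
───┼───┼───┤                    ┃....
 2 │ 3 │ - │                    ┃....
───┼───┼───┤                    ┃....
 . │ = │ + │                    ┃....
───┼───┼───┤                    ┃....
 MC│ MR│ M+│                    ┃    
───┴───┴───┘                    ┃    
                                ┃    
━━━━━━━━━━━━━━━━━━━━━━━━━━━━━━━━┛━━━━
                                     
                                     
                                     
                                     
                                     
                                     
                                     
                                     
                                     
                                     


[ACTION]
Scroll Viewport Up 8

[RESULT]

━━━━━━━━━━━━━━━━━━━━━━━━━━━━━━━━┓━━━━
ulator                          ┃    
────────────────────────────────┨────
                               0┃....
───┬───┬───┐                    ┃....
 8 │ 9 │ ÷ │                    ┃════
───┼───┼───┤                    ┃....
 5 │ 6 │ × │                    ┃....
───┼───┼───┤                    ┃....
 2 │ 3 │ - │                    ┃....
───┼───┼───┤                    ┃....
 . │ = │ + │                    ┃....
───┼───┼───┤                    ┃....
 MC│ MR│ M+│                    ┃    
───┴───┴───┘                    ┃    
                                ┃    
━━━━━━━━━━━━━━━━━━━━━━━━━━━━━━━━┛━━━━
                                     
                                     
                                     
                                     
                                     
                                     
                                     


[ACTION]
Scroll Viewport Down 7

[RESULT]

───┬───┬───┐                    ┃....
 8 │ 9 │ ÷ │                    ┃════
───┼───┼───┤                    ┃....
 5 │ 6 │ × │                    ┃....
───┼───┼───┤                    ┃....
 2 │ 3 │ - │                    ┃....
───┼───┼───┤                    ┃....
 . │ = │ + │                    ┃....
───┼───┼───┤                    ┃....
 MC│ MR│ M+│                    ┃    
───┴───┴───┘                    ┃    
                                ┃    
━━━━━━━━━━━━━━━━━━━━━━━━━━━━━━━━┛━━━━
                                     
                                     
                                     
                                     
                                     
                                     
                                     
                                     
                                     
                                     
                                     


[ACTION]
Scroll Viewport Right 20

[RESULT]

─┐                    ┃...........┃  
 │                    ┃═══════════┃  
─┤                    ┃.......═...┃  
 │                    ┃.......═...┃  
─┤                    ┃.......═...┃  
 │                    ┃...........┃  
─┤                    ┃...........┃  
 │                    ┃...........┃  
─┤                    ┃...........┃  
+│                    ┃           ┃  
─┘                    ┃           ┃  
                      ┃           ┃  
━━━━━━━━━━━━━━━━━━━━━━┛━━━━━━━━━━━┛  
                                     
                                     
                                     
                                     
                                     
                                     
                                     
                                     
                                     
                                     
                                     
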